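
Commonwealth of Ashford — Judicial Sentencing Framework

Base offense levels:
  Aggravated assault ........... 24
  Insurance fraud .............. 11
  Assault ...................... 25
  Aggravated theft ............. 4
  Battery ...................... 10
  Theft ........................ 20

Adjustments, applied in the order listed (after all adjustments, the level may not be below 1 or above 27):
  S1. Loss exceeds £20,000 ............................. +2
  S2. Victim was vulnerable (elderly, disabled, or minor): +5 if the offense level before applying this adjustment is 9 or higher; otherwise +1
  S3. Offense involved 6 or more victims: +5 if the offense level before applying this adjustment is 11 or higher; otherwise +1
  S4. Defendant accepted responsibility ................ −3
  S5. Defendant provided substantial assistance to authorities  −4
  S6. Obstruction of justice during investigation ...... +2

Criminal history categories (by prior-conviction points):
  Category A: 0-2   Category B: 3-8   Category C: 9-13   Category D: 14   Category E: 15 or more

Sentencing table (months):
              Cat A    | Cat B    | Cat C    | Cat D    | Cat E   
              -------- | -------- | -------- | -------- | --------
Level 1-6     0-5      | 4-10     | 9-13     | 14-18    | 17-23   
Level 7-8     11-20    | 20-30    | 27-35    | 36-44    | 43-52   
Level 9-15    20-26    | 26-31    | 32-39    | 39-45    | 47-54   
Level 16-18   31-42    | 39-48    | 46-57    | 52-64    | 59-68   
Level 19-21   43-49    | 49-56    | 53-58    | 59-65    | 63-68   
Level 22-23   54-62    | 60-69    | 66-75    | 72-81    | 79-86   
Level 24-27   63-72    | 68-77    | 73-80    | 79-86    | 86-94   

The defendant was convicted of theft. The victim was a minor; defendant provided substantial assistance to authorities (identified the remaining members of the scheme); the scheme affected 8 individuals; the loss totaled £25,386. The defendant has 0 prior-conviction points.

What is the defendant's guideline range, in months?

63-72 months

Base offense level for theft: 20.
S1 applies: 20 + 2 = 22.
S2 applies (level before this adjustment is 22 ≥ 9, so +5): 22 + 5 = 27.
S3 applies (level before this adjustment is 27 ≥ 11, so +5): 27 + 5 = 32.
S4 does not apply.
S5 applies: 32 − 4 = 28.
Level 28 exceeds the maximum of 27; capped at 27.
Final offense level: 27.
Criminal history: 0 prior points → Category A (0-2).
Level 27 falls in the 24-27 band.
Grid: Level 24-27 × Category A = 63-72 months.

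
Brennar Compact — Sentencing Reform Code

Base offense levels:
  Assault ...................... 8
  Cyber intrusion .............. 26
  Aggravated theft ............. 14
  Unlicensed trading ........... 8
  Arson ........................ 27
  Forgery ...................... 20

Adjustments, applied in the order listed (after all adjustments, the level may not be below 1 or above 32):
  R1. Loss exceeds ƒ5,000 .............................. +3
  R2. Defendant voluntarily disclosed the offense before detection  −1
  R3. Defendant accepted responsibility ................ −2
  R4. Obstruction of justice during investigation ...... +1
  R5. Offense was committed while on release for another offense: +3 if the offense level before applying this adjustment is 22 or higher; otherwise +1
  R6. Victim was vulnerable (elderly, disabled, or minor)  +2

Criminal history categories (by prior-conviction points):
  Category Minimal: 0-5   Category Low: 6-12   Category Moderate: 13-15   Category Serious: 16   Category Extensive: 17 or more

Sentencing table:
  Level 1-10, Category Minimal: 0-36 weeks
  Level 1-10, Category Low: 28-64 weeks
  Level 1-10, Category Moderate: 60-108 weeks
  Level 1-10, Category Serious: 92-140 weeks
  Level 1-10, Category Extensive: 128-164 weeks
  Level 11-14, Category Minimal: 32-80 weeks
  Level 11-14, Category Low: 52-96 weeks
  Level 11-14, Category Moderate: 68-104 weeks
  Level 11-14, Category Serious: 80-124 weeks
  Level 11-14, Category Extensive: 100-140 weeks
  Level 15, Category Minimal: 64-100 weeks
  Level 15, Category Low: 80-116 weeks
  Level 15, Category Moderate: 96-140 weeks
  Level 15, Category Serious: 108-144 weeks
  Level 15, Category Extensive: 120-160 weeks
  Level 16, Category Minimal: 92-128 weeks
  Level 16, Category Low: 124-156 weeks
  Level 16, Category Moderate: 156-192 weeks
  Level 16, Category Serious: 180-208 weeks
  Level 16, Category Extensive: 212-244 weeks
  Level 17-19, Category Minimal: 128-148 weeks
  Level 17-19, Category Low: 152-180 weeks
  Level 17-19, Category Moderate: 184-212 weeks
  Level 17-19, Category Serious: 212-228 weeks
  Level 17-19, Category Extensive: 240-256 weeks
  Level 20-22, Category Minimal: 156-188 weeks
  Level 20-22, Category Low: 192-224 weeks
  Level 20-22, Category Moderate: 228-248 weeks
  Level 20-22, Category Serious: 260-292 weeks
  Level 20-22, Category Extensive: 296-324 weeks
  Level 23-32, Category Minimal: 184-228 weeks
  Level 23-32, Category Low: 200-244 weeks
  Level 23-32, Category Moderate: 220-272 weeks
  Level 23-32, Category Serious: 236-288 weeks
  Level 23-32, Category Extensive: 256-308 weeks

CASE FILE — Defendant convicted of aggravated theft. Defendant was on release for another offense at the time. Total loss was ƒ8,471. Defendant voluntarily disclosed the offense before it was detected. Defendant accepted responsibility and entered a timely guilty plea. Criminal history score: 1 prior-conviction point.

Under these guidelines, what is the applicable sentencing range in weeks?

64-100 weeks

Base offense level for aggravated theft: 14.
R1 applies: 14 + 3 = 17.
R2 applies: 17 − 1 = 16.
R3 applies: 16 − 2 = 14.
R4 does not apply.
R5 applies (level before this adjustment is 14 < 22, so +1): 14 + 1 = 15.
R6 does not apply.
Final offense level: 15.
Criminal history: 1 prior point → Category Minimal (0-5).
Level 15 falls in the 15 band.
Grid: Level 15 × Category Minimal = 64-100 weeks.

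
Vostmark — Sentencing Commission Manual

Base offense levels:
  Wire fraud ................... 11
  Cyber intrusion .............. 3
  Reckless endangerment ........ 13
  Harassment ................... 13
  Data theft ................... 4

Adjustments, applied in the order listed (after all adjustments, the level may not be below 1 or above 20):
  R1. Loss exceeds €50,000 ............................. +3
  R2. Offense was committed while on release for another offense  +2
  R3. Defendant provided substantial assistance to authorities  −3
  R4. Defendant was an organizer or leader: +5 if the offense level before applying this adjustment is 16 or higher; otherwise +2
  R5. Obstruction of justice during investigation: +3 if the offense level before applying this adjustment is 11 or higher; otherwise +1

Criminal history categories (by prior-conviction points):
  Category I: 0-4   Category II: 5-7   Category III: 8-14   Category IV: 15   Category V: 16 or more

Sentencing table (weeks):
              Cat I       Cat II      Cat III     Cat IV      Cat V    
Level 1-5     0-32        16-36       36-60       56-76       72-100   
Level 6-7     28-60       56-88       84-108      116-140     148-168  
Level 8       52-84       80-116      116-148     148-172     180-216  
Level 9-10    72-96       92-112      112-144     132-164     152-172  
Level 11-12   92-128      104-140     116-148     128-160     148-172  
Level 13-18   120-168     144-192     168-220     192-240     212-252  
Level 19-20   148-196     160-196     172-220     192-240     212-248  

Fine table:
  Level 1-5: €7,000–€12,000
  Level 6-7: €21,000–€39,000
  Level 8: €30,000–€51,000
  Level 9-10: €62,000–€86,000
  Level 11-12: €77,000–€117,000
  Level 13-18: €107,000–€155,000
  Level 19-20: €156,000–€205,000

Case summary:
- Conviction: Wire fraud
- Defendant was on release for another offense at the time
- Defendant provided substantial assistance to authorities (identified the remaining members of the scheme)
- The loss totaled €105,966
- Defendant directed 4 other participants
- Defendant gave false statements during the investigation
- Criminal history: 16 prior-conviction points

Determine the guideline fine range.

€107,000–€155,000

Base offense level for wire fraud: 11.
R1 applies: 11 + 3 = 14.
R2 applies: 14 + 2 = 16.
R3 applies: 16 − 3 = 13.
R4 applies (level before this adjustment is 13 < 16, so +2): 13 + 2 = 15.
R5 applies (level before this adjustment is 15 ≥ 11, so +3): 15 + 3 = 18.
Final offense level: 18.
Level 18 falls in the 13-18 band.
Fine table: Level 13-18 → €107,000–€155,000.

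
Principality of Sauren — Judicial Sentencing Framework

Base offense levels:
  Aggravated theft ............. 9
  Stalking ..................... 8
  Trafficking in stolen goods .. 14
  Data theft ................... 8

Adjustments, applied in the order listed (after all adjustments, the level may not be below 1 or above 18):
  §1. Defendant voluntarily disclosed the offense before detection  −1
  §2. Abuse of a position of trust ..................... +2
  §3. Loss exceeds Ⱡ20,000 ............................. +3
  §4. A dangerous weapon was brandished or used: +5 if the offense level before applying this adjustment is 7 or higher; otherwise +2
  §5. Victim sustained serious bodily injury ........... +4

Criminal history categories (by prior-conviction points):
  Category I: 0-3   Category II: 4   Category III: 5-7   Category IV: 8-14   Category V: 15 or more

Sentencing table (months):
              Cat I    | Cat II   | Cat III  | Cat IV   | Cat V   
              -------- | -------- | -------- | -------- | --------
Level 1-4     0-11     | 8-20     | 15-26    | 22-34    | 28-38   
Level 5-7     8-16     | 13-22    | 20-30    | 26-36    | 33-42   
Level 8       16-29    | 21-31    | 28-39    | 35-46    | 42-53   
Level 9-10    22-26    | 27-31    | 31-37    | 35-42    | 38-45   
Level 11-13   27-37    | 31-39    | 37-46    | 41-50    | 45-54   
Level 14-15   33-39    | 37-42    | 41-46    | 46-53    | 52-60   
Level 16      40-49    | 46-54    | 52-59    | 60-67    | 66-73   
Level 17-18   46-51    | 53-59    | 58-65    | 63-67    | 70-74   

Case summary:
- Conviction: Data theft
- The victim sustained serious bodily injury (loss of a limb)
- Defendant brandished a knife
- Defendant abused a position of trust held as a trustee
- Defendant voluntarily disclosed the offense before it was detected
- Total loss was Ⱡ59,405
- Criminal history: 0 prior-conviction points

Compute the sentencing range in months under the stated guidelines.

46-51 months

Base offense level for data theft: 8.
§1 applies: 8 − 1 = 7.
§2 applies: 7 + 2 = 9.
§3 applies: 9 + 3 = 12.
§4 applies (level before this adjustment is 12 ≥ 7, so +5): 12 + 5 = 17.
§5 applies: 17 + 4 = 21.
Level 21 exceeds the maximum of 18; capped at 18.
Final offense level: 18.
Criminal history: 0 prior points → Category I (0-3).
Level 18 falls in the 17-18 band.
Grid: Level 17-18 × Category I = 46-51 months.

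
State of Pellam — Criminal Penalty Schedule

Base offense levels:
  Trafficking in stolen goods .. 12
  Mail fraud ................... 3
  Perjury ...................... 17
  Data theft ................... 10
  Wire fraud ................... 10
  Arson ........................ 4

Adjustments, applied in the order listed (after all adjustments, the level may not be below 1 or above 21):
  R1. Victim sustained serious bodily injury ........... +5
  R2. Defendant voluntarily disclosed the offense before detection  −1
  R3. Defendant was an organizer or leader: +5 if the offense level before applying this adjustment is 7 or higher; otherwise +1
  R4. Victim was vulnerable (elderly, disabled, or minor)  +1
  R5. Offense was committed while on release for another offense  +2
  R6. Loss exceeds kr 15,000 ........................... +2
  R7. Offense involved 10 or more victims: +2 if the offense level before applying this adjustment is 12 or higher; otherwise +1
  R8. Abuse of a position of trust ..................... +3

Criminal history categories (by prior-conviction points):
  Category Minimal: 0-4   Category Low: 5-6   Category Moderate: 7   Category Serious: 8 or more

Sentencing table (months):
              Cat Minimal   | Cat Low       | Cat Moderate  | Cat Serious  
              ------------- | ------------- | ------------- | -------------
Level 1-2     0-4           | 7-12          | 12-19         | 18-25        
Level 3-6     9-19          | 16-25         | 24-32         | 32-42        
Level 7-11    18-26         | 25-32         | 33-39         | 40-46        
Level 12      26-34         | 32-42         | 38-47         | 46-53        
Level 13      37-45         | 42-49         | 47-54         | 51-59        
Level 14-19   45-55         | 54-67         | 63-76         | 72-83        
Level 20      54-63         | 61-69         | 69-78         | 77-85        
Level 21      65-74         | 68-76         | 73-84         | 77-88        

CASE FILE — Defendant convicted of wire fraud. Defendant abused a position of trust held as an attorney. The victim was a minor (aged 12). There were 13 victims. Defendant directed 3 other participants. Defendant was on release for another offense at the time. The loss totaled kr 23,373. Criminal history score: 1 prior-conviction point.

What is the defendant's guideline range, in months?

65-74 months

Base offense level for wire fraud: 10.
R2 does not apply.
R3 applies (level before this adjustment is 10 ≥ 7, so +5): 10 + 5 = 15.
R4 applies: 15 + 1 = 16.
R5 applies: 16 + 2 = 18.
R6 applies: 18 + 2 = 20.
R7 applies (level before this adjustment is 20 ≥ 12, so +2): 20 + 2 = 22.
R8 applies: 22 + 3 = 25.
Level 25 exceeds the maximum of 21; capped at 21.
Final offense level: 21.
Criminal history: 1 prior point → Category Minimal (0-4).
Level 21 falls in the 21 band.
Grid: Level 21 × Category Minimal = 65-74 months.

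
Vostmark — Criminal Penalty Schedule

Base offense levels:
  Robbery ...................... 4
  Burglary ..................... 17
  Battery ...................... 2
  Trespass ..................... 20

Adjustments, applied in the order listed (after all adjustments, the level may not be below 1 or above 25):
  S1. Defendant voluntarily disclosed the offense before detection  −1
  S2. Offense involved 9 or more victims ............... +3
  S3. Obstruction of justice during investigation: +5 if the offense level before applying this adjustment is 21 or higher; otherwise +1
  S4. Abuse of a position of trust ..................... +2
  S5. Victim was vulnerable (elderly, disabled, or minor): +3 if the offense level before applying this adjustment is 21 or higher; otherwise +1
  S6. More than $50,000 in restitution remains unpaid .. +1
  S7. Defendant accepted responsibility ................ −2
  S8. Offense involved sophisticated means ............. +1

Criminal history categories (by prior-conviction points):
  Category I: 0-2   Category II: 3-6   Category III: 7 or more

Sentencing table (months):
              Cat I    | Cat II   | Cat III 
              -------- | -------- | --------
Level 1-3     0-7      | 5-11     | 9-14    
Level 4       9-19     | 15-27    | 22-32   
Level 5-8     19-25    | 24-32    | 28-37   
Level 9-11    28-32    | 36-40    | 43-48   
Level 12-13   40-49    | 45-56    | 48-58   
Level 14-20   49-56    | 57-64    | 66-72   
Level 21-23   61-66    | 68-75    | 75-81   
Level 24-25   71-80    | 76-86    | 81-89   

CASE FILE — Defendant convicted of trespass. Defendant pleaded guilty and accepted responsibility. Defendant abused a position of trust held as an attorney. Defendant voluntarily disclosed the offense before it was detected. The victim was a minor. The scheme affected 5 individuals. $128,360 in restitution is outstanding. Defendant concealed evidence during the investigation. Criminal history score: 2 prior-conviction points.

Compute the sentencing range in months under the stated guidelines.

Base offense level for trespass: 20.
S1 applies: 20 − 1 = 19.
S2 does not apply.
S3 applies (level before this adjustment is 19 < 21, so +1): 19 + 1 = 20.
S4 applies: 20 + 2 = 22.
S5 applies (level before this adjustment is 22 ≥ 21, so +3): 22 + 3 = 25.
S6 applies: 25 + 1 = 26.
S7 applies: 26 − 2 = 24.
S8 does not apply.
Final offense level: 24.
Criminal history: 2 prior points → Category I (0-2).
Level 24 falls in the 24-25 band.
Grid: Level 24-25 × Category I = 71-80 months.

71-80 months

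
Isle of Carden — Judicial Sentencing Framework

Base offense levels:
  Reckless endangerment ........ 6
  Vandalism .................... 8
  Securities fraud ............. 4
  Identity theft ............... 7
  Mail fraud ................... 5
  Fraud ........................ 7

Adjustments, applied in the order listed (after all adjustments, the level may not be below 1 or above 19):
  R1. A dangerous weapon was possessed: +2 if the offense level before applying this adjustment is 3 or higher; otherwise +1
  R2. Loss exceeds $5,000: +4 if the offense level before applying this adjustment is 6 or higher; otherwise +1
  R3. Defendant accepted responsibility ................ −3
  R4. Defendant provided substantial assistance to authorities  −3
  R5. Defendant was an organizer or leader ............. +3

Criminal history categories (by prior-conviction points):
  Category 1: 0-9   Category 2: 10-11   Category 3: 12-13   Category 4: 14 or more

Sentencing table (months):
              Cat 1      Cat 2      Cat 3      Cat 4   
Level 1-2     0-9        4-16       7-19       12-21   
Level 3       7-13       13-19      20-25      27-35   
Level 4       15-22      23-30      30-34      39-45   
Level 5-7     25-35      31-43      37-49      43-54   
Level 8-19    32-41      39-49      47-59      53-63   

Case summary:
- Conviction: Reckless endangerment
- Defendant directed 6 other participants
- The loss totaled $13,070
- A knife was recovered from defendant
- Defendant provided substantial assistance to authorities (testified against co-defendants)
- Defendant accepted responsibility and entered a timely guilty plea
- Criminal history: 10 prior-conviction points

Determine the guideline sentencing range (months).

Base offense level for reckless endangerment: 6.
R1 applies (level before this adjustment is 6 ≥ 3, so +2): 6 + 2 = 8.
R2 applies (level before this adjustment is 8 ≥ 6, so +4): 8 + 4 = 12.
R3 applies: 12 − 3 = 9.
R4 applies: 9 − 3 = 6.
R5 applies: 6 + 3 = 9.
Final offense level: 9.
Criminal history: 10 prior points → Category 2 (10-11).
Level 9 falls in the 8-19 band.
Grid: Level 8-19 × Category 2 = 39-49 months.

39-49 months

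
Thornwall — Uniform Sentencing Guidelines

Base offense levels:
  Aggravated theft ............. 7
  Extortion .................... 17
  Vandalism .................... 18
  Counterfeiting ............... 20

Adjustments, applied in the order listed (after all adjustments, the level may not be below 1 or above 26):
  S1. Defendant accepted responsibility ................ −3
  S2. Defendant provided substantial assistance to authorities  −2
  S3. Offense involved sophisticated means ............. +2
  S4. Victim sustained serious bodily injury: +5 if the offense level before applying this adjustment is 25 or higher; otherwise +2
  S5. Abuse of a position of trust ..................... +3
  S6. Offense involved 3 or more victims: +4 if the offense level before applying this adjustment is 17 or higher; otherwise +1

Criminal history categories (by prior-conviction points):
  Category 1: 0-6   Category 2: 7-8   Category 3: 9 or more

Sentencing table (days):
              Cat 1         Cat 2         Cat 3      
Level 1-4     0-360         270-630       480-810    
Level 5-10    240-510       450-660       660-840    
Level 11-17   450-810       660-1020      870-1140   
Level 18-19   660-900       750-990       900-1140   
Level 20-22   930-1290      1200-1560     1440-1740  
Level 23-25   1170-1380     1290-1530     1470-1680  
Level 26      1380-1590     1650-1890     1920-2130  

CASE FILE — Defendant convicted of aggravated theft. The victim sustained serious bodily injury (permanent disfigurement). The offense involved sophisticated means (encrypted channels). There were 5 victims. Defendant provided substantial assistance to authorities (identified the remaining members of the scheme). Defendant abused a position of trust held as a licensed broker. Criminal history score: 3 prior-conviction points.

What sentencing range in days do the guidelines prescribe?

450-810 days

Base offense level for aggravated theft: 7.
S1 does not apply.
S2 applies: 7 − 2 = 5.
S3 applies: 5 + 2 = 7.
S4 applies (level before this adjustment is 7 < 25, so +2): 7 + 2 = 9.
S5 applies: 9 + 3 = 12.
S6 applies (level before this adjustment is 12 < 17, so +1): 12 + 1 = 13.
Final offense level: 13.
Criminal history: 3 prior points → Category 1 (0-6).
Level 13 falls in the 11-17 band.
Grid: Level 11-17 × Category 1 = 450-810 days.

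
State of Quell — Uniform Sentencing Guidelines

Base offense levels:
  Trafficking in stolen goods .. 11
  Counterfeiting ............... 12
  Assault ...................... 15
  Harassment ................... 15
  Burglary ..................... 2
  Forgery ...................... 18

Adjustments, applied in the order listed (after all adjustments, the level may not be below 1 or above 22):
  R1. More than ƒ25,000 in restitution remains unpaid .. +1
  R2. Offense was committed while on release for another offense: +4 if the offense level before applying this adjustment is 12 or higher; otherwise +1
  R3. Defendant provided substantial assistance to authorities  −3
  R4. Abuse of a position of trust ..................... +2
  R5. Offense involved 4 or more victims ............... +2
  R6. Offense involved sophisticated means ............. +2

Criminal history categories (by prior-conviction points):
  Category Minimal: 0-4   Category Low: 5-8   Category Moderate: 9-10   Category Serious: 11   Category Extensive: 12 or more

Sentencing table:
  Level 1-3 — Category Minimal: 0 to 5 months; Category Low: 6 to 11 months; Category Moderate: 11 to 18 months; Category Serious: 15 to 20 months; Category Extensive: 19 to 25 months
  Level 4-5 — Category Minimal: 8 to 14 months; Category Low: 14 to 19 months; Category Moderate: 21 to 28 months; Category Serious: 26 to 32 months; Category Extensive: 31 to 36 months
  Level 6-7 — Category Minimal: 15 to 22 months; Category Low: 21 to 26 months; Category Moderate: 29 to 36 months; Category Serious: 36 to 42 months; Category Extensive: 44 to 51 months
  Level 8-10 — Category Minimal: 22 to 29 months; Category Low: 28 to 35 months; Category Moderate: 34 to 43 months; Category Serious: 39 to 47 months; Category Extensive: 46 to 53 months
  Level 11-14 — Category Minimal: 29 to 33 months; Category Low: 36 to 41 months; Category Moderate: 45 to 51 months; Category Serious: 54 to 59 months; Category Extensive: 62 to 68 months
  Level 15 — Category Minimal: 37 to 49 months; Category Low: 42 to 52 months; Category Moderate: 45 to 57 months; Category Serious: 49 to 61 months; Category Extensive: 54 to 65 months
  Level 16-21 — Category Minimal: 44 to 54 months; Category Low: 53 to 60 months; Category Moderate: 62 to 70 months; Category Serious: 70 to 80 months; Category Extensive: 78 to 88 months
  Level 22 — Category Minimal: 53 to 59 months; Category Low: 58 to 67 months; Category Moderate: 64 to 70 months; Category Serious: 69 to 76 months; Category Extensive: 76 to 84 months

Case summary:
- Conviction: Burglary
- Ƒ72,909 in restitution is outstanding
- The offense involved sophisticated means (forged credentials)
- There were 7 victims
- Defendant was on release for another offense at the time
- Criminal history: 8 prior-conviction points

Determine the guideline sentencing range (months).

28-35 months

Base offense level for burglary: 2.
R1 applies: 2 + 1 = 3.
R2 applies (level before this adjustment is 3 < 12, so +1): 3 + 1 = 4.
R4 does not apply.
R5 applies: 4 + 2 = 6.
R6 applies: 6 + 2 = 8.
Final offense level: 8.
Criminal history: 8 prior points → Category Low (5-8).
Level 8 falls in the 8-10 band.
Grid: Level 8-10 × Category Low = 28-35 months.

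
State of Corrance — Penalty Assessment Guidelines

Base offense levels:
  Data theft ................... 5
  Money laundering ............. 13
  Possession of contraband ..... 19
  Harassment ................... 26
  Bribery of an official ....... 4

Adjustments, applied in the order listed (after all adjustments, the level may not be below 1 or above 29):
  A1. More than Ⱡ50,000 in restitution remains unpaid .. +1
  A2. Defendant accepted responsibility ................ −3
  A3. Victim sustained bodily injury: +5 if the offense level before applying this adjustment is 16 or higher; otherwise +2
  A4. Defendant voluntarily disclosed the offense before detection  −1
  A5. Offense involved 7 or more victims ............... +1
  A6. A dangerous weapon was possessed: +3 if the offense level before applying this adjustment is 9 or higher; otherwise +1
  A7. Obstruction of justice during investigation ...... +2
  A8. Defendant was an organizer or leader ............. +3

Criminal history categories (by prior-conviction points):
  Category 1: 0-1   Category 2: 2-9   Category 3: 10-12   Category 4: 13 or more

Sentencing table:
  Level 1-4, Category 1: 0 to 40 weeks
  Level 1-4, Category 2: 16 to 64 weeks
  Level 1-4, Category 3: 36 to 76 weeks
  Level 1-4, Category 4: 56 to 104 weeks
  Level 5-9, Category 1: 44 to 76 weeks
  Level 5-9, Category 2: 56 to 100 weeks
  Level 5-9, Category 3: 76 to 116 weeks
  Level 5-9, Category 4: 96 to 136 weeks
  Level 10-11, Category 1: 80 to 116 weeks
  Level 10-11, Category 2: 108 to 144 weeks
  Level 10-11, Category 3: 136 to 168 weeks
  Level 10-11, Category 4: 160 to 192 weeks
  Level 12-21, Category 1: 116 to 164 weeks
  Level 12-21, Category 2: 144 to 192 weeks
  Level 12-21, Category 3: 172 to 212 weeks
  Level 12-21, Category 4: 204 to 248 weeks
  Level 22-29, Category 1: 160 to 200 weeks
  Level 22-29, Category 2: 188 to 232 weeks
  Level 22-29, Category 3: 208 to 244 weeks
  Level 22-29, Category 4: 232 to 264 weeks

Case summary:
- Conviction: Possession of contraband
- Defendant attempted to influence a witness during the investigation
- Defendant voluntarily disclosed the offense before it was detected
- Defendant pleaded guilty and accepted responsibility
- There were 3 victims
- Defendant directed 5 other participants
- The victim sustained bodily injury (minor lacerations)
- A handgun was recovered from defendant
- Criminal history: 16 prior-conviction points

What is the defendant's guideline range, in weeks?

Base offense level for possession of contraband: 19.
A2 applies: 19 − 3 = 16.
A3 applies (level before this adjustment is 16 ≥ 16, so +5): 16 + 5 = 21.
A4 applies: 21 − 1 = 20.
A5 does not apply.
A6 applies (level before this adjustment is 20 ≥ 9, so +3): 20 + 3 = 23.
A7 applies: 23 + 2 = 25.
A8 applies: 25 + 3 = 28.
Final offense level: 28.
Criminal history: 16 prior points → Category 4 (13+).
Level 28 falls in the 22-29 band.
Grid: Level 22-29 × Category 4 = 232-264 weeks.

232-264 weeks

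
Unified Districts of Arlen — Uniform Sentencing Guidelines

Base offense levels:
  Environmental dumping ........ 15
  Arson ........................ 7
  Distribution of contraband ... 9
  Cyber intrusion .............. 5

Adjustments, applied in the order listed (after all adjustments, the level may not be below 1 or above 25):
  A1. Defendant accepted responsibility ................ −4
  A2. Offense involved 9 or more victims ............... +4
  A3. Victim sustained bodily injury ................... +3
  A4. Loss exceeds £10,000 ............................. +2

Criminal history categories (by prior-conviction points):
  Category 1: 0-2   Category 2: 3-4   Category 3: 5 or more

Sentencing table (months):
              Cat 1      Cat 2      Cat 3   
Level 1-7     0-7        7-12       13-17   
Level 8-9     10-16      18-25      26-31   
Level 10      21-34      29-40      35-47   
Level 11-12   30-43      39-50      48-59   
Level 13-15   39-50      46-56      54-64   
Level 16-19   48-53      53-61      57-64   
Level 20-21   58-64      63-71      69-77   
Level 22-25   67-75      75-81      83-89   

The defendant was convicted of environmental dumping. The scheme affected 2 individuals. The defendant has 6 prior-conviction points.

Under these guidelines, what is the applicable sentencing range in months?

54-64 months

Base offense level for environmental dumping: 15.
Final offense level: 15.
Criminal history: 6 prior points → Category 3 (5+).
Level 15 falls in the 13-15 band.
Grid: Level 13-15 × Category 3 = 54-64 months.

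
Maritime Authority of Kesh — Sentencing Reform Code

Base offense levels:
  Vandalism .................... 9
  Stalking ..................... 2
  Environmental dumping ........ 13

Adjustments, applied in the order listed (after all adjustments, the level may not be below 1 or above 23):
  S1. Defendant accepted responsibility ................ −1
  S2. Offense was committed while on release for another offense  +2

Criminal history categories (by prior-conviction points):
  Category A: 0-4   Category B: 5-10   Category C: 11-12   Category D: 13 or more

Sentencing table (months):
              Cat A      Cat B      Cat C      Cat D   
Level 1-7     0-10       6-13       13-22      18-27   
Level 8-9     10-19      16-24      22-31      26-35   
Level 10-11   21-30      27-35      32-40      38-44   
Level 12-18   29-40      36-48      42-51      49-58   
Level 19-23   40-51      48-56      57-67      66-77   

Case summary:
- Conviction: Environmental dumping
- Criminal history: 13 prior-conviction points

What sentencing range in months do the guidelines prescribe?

49-58 months

Base offense level for environmental dumping: 13.
Final offense level: 13.
Criminal history: 13 prior points → Category D (13+).
Level 13 falls in the 12-18 band.
Grid: Level 12-18 × Category D = 49-58 months.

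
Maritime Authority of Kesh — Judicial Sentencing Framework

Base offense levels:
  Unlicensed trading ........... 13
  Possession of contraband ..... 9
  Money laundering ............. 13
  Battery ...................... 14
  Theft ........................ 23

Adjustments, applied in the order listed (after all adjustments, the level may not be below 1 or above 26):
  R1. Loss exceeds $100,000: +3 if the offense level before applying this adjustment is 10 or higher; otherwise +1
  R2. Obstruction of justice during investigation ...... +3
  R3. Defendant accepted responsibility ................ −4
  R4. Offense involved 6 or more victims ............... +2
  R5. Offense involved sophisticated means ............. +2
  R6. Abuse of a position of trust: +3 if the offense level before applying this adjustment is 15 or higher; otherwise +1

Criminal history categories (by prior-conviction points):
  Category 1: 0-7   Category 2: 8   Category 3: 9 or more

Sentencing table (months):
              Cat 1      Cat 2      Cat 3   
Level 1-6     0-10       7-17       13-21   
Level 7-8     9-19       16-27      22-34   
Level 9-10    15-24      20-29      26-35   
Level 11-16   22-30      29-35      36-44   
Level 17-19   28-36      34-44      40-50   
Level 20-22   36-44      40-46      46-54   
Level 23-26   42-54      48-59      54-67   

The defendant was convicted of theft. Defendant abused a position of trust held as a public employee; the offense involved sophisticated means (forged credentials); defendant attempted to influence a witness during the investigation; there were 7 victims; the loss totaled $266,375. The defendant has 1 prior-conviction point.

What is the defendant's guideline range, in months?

Base offense level for theft: 23.
R1 applies (level before this adjustment is 23 ≥ 10, so +3): 23 + 3 = 26.
R2 applies: 26 + 3 = 29.
R3 does not apply.
R4 applies: 29 + 2 = 31.
R5 applies: 31 + 2 = 33.
R6 applies (level before this adjustment is 33 ≥ 15, so +3): 33 + 3 = 36.
Level 36 exceeds the maximum of 26; capped at 26.
Final offense level: 26.
Criminal history: 1 prior point → Category 1 (0-7).
Level 26 falls in the 23-26 band.
Grid: Level 23-26 × Category 1 = 42-54 months.

42-54 months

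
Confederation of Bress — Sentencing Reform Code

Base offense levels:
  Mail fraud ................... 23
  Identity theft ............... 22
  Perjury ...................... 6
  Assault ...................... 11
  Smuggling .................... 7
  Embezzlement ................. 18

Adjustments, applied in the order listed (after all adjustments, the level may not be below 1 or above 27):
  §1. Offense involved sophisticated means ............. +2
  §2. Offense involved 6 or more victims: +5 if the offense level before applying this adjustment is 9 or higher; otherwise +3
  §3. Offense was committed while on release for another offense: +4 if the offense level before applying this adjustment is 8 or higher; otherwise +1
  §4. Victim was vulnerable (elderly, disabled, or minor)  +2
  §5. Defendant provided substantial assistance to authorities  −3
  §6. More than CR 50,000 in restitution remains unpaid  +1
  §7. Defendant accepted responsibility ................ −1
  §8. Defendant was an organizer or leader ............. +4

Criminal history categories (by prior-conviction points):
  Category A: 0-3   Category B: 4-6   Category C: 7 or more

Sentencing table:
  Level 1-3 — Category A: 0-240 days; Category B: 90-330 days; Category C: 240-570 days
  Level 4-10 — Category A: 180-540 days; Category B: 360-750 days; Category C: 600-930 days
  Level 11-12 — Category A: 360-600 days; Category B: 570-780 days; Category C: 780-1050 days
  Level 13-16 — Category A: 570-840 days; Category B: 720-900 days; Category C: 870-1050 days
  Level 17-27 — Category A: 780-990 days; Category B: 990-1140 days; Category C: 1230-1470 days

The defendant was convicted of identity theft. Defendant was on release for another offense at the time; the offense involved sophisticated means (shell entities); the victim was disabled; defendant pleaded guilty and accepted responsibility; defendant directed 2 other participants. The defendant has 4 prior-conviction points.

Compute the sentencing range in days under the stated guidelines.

990-1140 days

Base offense level for identity theft: 22.
§1 applies: 22 + 2 = 24.
§3 applies (level before this adjustment is 24 ≥ 8, so +4): 24 + 4 = 28.
§4 applies: 28 + 2 = 30.
§5 does not apply.
§7 applies: 30 − 1 = 29.
§8 applies: 29 + 4 = 33.
Level 33 exceeds the maximum of 27; capped at 27.
Final offense level: 27.
Criminal history: 4 prior points → Category B (4-6).
Level 27 falls in the 17-27 band.
Grid: Level 17-27 × Category B = 990-1140 days.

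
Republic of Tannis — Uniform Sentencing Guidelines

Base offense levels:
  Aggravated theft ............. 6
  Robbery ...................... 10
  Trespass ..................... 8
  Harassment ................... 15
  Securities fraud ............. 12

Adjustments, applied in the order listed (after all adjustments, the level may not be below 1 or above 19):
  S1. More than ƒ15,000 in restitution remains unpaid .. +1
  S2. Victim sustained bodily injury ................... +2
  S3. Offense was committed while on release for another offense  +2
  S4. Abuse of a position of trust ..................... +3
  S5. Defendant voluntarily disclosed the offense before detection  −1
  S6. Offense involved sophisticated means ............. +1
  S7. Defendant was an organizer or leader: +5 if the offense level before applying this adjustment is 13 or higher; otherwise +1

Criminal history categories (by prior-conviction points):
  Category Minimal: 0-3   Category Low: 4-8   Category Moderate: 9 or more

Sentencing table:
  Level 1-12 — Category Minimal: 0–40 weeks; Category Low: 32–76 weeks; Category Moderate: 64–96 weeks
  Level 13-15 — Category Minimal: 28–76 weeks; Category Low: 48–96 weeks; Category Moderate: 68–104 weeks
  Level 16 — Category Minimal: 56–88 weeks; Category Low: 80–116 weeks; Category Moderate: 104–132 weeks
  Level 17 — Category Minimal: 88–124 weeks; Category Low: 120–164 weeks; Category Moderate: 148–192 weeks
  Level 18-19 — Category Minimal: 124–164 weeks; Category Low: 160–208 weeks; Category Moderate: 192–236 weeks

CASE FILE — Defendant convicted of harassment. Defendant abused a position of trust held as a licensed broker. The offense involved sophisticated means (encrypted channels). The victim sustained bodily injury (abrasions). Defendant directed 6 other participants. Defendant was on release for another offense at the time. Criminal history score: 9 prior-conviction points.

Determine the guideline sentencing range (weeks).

Base offense level for harassment: 15.
S2 applies: 15 + 2 = 17.
S3 applies: 17 + 2 = 19.
S4 applies: 19 + 3 = 22.
S5 does not apply.
S6 applies: 22 + 1 = 23.
S7 applies (level before this adjustment is 23 ≥ 13, so +5): 23 + 5 = 28.
Level 28 exceeds the maximum of 19; capped at 19.
Final offense level: 19.
Criminal history: 9 prior points → Category Moderate (9+).
Level 19 falls in the 18-19 band.
Grid: Level 18-19 × Category Moderate = 192-236 weeks.

192-236 weeks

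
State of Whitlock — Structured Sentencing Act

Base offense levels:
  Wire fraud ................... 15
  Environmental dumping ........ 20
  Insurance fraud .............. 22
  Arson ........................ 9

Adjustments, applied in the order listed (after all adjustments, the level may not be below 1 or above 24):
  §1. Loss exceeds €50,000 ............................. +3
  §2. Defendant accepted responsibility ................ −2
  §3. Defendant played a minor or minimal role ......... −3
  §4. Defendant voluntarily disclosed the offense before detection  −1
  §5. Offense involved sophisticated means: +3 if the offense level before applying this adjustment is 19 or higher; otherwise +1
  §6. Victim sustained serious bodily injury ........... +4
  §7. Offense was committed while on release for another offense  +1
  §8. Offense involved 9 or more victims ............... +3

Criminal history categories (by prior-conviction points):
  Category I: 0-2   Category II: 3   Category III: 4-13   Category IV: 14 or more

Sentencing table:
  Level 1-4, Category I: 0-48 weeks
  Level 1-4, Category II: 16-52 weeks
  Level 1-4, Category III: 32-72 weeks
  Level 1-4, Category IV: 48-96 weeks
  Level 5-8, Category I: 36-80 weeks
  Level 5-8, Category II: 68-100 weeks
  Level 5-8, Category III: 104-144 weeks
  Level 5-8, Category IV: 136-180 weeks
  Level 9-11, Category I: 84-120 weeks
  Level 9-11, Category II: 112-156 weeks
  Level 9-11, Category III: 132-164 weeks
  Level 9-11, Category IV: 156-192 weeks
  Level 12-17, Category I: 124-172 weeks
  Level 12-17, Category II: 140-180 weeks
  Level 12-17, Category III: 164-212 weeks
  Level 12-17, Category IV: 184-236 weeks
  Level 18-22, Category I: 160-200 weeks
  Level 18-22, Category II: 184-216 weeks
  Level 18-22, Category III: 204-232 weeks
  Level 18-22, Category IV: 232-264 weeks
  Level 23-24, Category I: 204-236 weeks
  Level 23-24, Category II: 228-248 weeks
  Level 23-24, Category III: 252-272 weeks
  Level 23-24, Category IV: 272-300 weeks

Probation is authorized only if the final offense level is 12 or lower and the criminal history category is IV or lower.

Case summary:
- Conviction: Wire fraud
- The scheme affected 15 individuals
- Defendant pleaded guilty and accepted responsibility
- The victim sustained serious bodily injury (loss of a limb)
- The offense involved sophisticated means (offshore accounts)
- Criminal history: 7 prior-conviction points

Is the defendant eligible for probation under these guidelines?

No

Base offense level for wire fraud: 15.
§1 does not apply.
§2 applies: 15 − 2 = 13.
§5 applies (level before this adjustment is 13 < 19, so +1): 13 + 1 = 14.
§6 applies: 14 + 4 = 18.
§7 does not apply.
§8 applies: 18 + 3 = 21.
Final offense level: 21.
Criminal history: 7 prior points → Category III (4-13).
Level 21 falls in the 18-22 band.
Grid: Level 18-22 × Category III = 204-232 weeks.
Probation check: level 21 > 12 and category III ≤ IV → not eligible.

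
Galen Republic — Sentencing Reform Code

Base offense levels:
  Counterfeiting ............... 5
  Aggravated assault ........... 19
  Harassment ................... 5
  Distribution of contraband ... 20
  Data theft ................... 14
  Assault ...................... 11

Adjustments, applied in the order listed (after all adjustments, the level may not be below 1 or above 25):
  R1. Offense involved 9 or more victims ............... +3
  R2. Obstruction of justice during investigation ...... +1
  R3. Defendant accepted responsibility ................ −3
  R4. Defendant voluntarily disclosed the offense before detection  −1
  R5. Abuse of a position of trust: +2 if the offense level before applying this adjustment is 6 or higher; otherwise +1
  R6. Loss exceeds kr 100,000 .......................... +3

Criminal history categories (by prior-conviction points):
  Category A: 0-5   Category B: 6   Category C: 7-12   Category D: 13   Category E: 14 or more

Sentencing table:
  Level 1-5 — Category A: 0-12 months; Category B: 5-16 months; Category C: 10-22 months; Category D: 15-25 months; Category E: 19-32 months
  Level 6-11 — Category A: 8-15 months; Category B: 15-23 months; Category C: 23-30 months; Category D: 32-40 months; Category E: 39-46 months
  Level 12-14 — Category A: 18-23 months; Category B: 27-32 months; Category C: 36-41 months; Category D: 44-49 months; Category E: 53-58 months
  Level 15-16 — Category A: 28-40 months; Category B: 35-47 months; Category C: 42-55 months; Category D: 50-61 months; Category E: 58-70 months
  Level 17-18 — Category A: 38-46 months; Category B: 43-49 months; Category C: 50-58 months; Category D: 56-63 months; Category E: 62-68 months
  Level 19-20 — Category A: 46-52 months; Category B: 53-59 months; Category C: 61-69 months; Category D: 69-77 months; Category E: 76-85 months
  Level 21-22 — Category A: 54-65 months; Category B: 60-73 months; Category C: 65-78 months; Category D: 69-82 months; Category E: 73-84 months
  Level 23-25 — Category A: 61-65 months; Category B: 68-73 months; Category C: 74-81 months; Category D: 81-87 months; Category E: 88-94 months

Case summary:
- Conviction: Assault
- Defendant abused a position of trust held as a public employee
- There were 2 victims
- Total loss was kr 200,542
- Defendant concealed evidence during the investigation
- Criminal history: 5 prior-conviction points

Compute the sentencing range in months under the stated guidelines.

38-46 months

Base offense level for assault: 11.
R1 does not apply.
R2 applies: 11 + 1 = 12.
R3 does not apply.
R4 does not apply.
R5 applies (level before this adjustment is 12 ≥ 6, so +2): 12 + 2 = 14.
R6 applies: 14 + 3 = 17.
Final offense level: 17.
Criminal history: 5 prior points → Category A (0-5).
Level 17 falls in the 17-18 band.
Grid: Level 17-18 × Category A = 38-46 months.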